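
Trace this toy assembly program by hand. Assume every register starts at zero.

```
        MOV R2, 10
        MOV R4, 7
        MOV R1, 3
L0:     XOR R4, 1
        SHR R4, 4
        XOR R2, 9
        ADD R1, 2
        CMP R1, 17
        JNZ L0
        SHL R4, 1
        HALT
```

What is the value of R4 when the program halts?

0

MOV R2, 10 → R2=10
MOV R4, 7 → R4=7
MOV R1, 3 → R1=3
XOR R4, 1 → R4=7^1=6
SHR R4, 4 → R4=6>>4=0
XOR R2, 9 → R2=10^9=3
ADD R1, 2 → R1=3+2=5
CMP R1, 17  (cmp 5,17)
JNZ L0: taken
XOR R4, 1 → R4=0^1=1
SHR R4, 4 → R4=1>>4=0
XOR R2, 9 → R2=3^9=10
ADD R1, 2 → R1=5+2=7
CMP R1, 17  (cmp 7,17)
JNZ L0: taken
XOR R4, 1 → R4=0^1=1
SHR R4, 4 → R4=1>>4=0
XOR R2, 9 → R2=10^9=3
ADD R1, 2 → R1=7+2=9
CMP R1, 17  (cmp 9,17)
JNZ L0: taken
XOR R4, 1 → R4=0^1=1
SHR R4, 4 → R4=1>>4=0
XOR R2, 9 → R2=3^9=10
ADD R1, 2 → R1=9+2=11
CMP R1, 17  (cmp 11,17)
JNZ L0: taken
XOR R4, 1 → R4=0^1=1
SHR R4, 4 → R4=1>>4=0
XOR R2, 9 → R2=10^9=3
ADD R1, 2 → R1=11+2=13
CMP R1, 17  (cmp 13,17)
JNZ L0: taken
XOR R4, 1 → R4=0^1=1
SHR R4, 4 → R4=1>>4=0
XOR R2, 9 → R2=3^9=10
ADD R1, 2 → R1=13+2=15
CMP R1, 17  (cmp 15,17)
JNZ L0: taken
XOR R4, 1 → R4=0^1=1
SHR R4, 4 → R4=1>>4=0
XOR R2, 9 → R2=10^9=3
ADD R1, 2 → R1=15+2=17
CMP R1, 17  (cmp 17,17)
JNZ L0: not taken
SHL R4, 1 → R4=0<<1=0
halt.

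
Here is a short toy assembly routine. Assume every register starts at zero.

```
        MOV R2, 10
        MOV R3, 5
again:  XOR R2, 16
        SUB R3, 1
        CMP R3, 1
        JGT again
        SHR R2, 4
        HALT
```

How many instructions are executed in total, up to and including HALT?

after MOV R2, 10: R2=10
after MOV R3, 5: R3=5
after XOR R2, 16: R2=10^16=26
after SUB R3, 1: R3=5-1=4
CMP R3, 1  (cmp 4,1)
JGT again: taken
after XOR R2, 16: R2=26^16=10
after SUB R3, 1: R3=4-1=3
CMP R3, 1  (cmp 3,1)
JGT again: taken
after XOR R2, 16: R2=10^16=26
after SUB R3, 1: R3=3-1=2
CMP R3, 1  (cmp 2,1)
JGT again: taken
after XOR R2, 16: R2=26^16=10
after SUB R3, 1: R3=2-1=1
CMP R3, 1  (cmp 1,1)
JGT again: not taken
after SHR R2, 4: R2=10>>4=0
halt.
Total executed instructions: 20.

20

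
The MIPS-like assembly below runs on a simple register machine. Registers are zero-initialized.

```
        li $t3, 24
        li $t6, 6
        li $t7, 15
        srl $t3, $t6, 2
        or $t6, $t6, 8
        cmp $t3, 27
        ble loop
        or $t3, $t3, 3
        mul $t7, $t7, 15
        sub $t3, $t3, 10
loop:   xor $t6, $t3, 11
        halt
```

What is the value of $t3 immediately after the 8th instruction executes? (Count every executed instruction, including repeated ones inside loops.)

1

after li $t3, 24: $t3=24
after li $t6, 6: $t6=6
after li $t7, 15: $t7=15
after srl $t3, $t6, 2: $t3=6>>2=1
after or $t6, $t6, 8: $t6=6|8=14
cmp $t3, 27  (cmp 1,27)
ble loop: taken
after xor $t6, $t3, 11: $t6=1^11=10
After step 8: $t3 = 1.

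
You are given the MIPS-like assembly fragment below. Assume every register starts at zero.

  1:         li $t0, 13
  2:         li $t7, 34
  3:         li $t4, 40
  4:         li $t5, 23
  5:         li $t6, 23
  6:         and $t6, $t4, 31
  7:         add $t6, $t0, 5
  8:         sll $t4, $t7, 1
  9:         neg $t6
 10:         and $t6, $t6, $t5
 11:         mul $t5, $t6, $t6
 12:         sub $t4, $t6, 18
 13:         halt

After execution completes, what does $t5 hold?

after li $t0, 13: $t0=13
after li $t7, 34: $t7=34
after li $t4, 40: $t4=40
after li $t5, 23: $t5=23
after li $t6, 23: $t6=23
after and $t6, $t4, 31: $t6=40&31=8
after add $t6, $t0, 5: $t6=13+5=18
after sll $t4, $t7, 1: $t4=34<<1=68
after neg $t6: $t6=-(18)=-18
after and $t6, $t6, $t5: $t6=(-18)&23=6
after mul $t5, $t6, $t6: $t5=6*6=36
after sub $t4, $t6, 18: $t4=6-18=-12
halt.

36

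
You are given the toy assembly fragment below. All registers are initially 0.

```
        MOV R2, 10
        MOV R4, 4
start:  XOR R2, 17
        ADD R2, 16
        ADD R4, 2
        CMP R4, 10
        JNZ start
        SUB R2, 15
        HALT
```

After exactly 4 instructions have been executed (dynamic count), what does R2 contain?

43

R2=10
R4=4
R2=10^17=27
R2=27+16=43
After step 4: R2 = 43.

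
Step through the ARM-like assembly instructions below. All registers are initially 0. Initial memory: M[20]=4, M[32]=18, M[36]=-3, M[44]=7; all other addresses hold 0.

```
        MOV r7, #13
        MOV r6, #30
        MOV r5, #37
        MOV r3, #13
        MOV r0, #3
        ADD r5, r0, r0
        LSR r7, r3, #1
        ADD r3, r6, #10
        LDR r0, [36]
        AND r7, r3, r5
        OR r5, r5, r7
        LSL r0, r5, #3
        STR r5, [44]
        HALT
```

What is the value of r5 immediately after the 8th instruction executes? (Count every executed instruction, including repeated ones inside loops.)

6

r7=13
r6=30
r5=37
r3=13
r0=3
r5=3+3=6
r7=13>>1=6
r3=30+10=40
After step 8: r5 = 6.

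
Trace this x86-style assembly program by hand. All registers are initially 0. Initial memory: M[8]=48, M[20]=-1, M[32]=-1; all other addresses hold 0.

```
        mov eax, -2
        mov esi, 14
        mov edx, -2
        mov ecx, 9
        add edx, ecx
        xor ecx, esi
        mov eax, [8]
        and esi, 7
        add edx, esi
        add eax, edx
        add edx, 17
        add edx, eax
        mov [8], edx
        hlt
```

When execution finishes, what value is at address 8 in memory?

mov eax, -2 → eax=-2
mov esi, 14 → esi=14
mov edx, -2 → edx=-2
mov ecx, 9 → ecx=9
add edx, ecx → edx=(-2)+9=7
xor ecx, esi → ecx=9^14=7
mov eax, [8] → eax=M[8]=48
and esi, 7 → esi=14&7=6
add edx, esi → edx=7+6=13
add eax, edx → eax=48+13=61
add edx, 17 → edx=13+17=30
add edx, eax → edx=30+61=91
mov [8], edx → M[8]=91
halt.

91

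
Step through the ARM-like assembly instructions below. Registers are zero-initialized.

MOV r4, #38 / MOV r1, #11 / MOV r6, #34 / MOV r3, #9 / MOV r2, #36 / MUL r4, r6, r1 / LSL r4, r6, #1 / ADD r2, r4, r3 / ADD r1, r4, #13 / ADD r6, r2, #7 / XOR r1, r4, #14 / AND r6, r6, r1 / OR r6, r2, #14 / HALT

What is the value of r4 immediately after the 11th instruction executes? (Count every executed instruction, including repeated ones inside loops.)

68

after MOV r4, #38: r4=38
after MOV r1, #11: r1=11
after MOV r6, #34: r6=34
after MOV r3, #9: r3=9
after MOV r2, #36: r2=36
after MUL r4, r6, r1: r4=34*11=374
after LSL r4, r6, #1: r4=34<<1=68
after ADD r2, r4, r3: r2=68+9=77
after ADD r1, r4, #13: r1=68+13=81
after ADD r6, r2, #7: r6=77+7=84
after XOR r1, r4, #14: r1=68^14=74
After step 11: r4 = 68.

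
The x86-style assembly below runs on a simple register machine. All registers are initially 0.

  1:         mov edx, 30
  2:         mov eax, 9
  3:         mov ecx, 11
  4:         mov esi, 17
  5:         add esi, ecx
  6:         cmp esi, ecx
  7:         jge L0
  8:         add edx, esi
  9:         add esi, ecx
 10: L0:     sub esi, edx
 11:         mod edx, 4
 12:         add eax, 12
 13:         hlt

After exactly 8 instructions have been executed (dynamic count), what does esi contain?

edx=30
eax=9
ecx=11
esi=17
esi=17+11=28
cmp esi, ecx  (cmp 28,11)
jge L0: taken
esi=28-30=-2
After step 8: esi = -2.

-2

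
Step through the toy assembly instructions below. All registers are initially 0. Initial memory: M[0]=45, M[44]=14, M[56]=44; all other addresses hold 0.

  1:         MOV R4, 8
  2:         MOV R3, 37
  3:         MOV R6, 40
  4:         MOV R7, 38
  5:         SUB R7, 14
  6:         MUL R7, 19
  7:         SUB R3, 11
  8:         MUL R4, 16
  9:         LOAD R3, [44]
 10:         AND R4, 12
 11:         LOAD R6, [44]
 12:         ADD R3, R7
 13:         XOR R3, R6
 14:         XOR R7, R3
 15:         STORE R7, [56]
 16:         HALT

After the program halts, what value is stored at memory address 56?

16

R4=8
R3=37
R6=40
R7=38
R7=38-14=24
R7=24*19=456
R3=37-11=26
R4=8*16=128
R3=M[44]=14
R4=128&12=0
R6=M[44]=14
R3=14+456=470
R3=470^14=472
R7=456^472=16
STORE R7, [56] → M[56]=16
halt.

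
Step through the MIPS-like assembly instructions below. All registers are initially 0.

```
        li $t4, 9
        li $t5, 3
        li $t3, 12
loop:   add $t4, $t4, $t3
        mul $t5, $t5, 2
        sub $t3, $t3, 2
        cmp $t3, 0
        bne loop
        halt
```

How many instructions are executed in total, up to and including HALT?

after li $t4, 9: $t4=9
after li $t5, 3: $t5=3
after li $t3, 12: $t3=12
after add $t4, $t4, $t3: $t4=9+12=21
after mul $t5, $t5, 2: $t5=3*2=6
after sub $t3, $t3, 2: $t3=12-2=10
cmp $t3, 0  (cmp 10,0)
bne loop: taken
after add $t4, $t4, $t3: $t4=21+10=31
after mul $t5, $t5, 2: $t5=6*2=12
after sub $t3, $t3, 2: $t3=10-2=8
cmp $t3, 0  (cmp 8,0)
bne loop: taken
after add $t4, $t4, $t3: $t4=31+8=39
after mul $t5, $t5, 2: $t5=12*2=24
after sub $t3, $t3, 2: $t3=8-2=6
cmp $t3, 0  (cmp 6,0)
bne loop: taken
after add $t4, $t4, $t3: $t4=39+6=45
after mul $t5, $t5, 2: $t5=24*2=48
after sub $t3, $t3, 2: $t3=6-2=4
cmp $t3, 0  (cmp 4,0)
bne loop: taken
after add $t4, $t4, $t3: $t4=45+4=49
after mul $t5, $t5, 2: $t5=48*2=96
after sub $t3, $t3, 2: $t3=4-2=2
cmp $t3, 0  (cmp 2,0)
bne loop: taken
after add $t4, $t4, $t3: $t4=49+2=51
after mul $t5, $t5, 2: $t5=96*2=192
after sub $t3, $t3, 2: $t3=2-2=0
cmp $t3, 0  (cmp 0,0)
bne loop: not taken
halt.
Total executed instructions: 34.

34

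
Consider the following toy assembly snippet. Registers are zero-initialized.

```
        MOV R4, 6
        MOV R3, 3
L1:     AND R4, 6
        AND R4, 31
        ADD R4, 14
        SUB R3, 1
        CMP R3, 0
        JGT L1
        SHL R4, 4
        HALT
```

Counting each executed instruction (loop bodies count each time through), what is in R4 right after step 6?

20

after MOV R4, 6: R4=6
after MOV R3, 3: R3=3
after AND R4, 6: R4=6&6=6
after AND R4, 31: R4=6&31=6
after ADD R4, 14: R4=6+14=20
after SUB R3, 1: R3=3-1=2
After step 6: R4 = 20.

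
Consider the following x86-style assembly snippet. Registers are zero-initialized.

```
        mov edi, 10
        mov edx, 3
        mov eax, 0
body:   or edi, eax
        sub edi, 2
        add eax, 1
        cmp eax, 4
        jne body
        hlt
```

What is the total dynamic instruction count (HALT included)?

24

mov edi, 10 → edi=10
mov edx, 3 → edx=3
mov eax, 0 → eax=0
or edi, eax → edi=10|0=10
sub edi, 2 → edi=10-2=8
add eax, 1 → eax=0+1=1
cmp eax, 4  (cmp 1,4)
jne body: taken
or edi, eax → edi=8|1=9
sub edi, 2 → edi=9-2=7
add eax, 1 → eax=1+1=2
cmp eax, 4  (cmp 2,4)
jne body: taken
or edi, eax → edi=7|2=7
sub edi, 2 → edi=7-2=5
add eax, 1 → eax=2+1=3
cmp eax, 4  (cmp 3,4)
jne body: taken
or edi, eax → edi=5|3=7
sub edi, 2 → edi=7-2=5
add eax, 1 → eax=3+1=4
cmp eax, 4  (cmp 4,4)
jne body: not taken
halt.
Total executed instructions: 24.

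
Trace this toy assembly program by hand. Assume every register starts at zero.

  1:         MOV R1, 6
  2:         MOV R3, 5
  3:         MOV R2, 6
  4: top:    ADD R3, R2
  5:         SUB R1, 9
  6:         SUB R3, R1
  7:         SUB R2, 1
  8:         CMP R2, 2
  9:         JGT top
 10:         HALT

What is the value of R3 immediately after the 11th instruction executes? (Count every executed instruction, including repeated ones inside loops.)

19

MOV R1, 6 → R1=6
MOV R3, 5 → R3=5
MOV R2, 6 → R2=6
ADD R3, R2 → R3=5+6=11
SUB R1, 9 → R1=6-9=-3
SUB R3, R1 → R3=11-(-3)=14
SUB R2, 1 → R2=6-1=5
CMP R2, 2  (cmp 5,2)
JGT top: taken
ADD R3, R2 → R3=14+5=19
SUB R1, 9 → R1=(-3)-9=-12
After step 11: R3 = 19.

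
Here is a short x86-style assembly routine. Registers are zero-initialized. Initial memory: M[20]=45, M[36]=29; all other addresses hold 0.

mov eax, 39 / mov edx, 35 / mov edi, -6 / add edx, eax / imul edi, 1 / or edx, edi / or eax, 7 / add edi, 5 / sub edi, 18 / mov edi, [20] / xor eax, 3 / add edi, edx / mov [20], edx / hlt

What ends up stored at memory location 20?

mov eax, 39 → eax=39
mov edx, 35 → edx=35
mov edi, -6 → edi=-6
add edx, eax → edx=35+39=74
imul edi, 1 → edi=(-6)*1=-6
or edx, edi → edx=74|(-6)=-6
or eax, 7 → eax=39|7=39
add edi, 5 → edi=(-6)+5=-1
sub edi, 18 → edi=(-1)-18=-19
mov edi, [20] → edi=M[20]=45
xor eax, 3 → eax=39^3=36
add edi, edx → edi=45+(-6)=39
mov [20], edx → M[20]=-6
halt.

-6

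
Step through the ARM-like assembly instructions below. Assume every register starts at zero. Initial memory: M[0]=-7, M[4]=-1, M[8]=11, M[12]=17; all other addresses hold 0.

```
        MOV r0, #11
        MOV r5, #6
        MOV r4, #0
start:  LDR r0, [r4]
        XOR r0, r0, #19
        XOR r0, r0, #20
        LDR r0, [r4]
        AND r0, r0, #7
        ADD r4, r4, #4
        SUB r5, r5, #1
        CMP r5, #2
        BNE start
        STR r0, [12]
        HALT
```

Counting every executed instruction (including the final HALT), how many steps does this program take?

after MOV r0, #11: r0=11
after MOV r5, #6: r5=6
after MOV r4, #0: r4=0
after LDR r0, [r4]: r0=M[0]=-7
after XOR r0, r0, #19: r0=(-7)^19=-22
after XOR r0, r0, #20: r0=(-22)^20=-2
after LDR r0, [r4]: r0=M[0]=-7
after AND r0, r0, #7: r0=(-7)&7=1
after ADD r4, r4, #4: r4=0+4=4
after SUB r5, r5, #1: r5=6-1=5
CMP r5, #2  (cmp 5,2)
BNE start: taken
after LDR r0, [r4]: r0=M[4]=-1
after XOR r0, r0, #19: r0=(-1)^19=-20
after XOR r0, r0, #20: r0=(-20)^20=-8
after LDR r0, [r4]: r0=M[4]=-1
after AND r0, r0, #7: r0=(-1)&7=7
after ADD r4, r4, #4: r4=4+4=8
after SUB r5, r5, #1: r5=5-1=4
CMP r5, #2  (cmp 4,2)
BNE start: taken
after LDR r0, [r4]: r0=M[8]=11
after XOR r0, r0, #19: r0=11^19=24
after XOR r0, r0, #20: r0=24^20=12
after LDR r0, [r4]: r0=M[8]=11
after AND r0, r0, #7: r0=11&7=3
after ADD r4, r4, #4: r4=8+4=12
after SUB r5, r5, #1: r5=4-1=3
CMP r5, #2  (cmp 3,2)
BNE start: taken
after LDR r0, [r4]: r0=M[12]=17
after XOR r0, r0, #19: r0=17^19=2
after XOR r0, r0, #20: r0=2^20=22
after LDR r0, [r4]: r0=M[12]=17
after AND r0, r0, #7: r0=17&7=1
after ADD r4, r4, #4: r4=12+4=16
after SUB r5, r5, #1: r5=3-1=2
CMP r5, #2  (cmp 2,2)
BNE start: not taken
STR r0, [12] → M[12]=1
halt.
Total executed instructions: 41.

41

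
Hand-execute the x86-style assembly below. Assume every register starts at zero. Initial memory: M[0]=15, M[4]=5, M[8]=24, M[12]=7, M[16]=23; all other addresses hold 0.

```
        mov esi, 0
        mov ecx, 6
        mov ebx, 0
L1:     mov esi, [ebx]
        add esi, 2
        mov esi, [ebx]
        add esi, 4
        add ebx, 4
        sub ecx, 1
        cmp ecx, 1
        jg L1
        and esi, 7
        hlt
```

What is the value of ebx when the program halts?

mov esi, 0 → esi=0
mov ecx, 6 → ecx=6
mov ebx, 0 → ebx=0
mov esi, [ebx] → esi=M[0]=15
add esi, 2 → esi=15+2=17
mov esi, [ebx] → esi=M[0]=15
add esi, 4 → esi=15+4=19
add ebx, 4 → ebx=0+4=4
sub ecx, 1 → ecx=6-1=5
cmp ecx, 1  (cmp 5,1)
jg L1: taken
mov esi, [ebx] → esi=M[4]=5
add esi, 2 → esi=5+2=7
mov esi, [ebx] → esi=M[4]=5
add esi, 4 → esi=5+4=9
add ebx, 4 → ebx=4+4=8
sub ecx, 1 → ecx=5-1=4
cmp ecx, 1  (cmp 4,1)
jg L1: taken
mov esi, [ebx] → esi=M[8]=24
add esi, 2 → esi=24+2=26
mov esi, [ebx] → esi=M[8]=24
add esi, 4 → esi=24+4=28
add ebx, 4 → ebx=8+4=12
sub ecx, 1 → ecx=4-1=3
cmp ecx, 1  (cmp 3,1)
jg L1: taken
mov esi, [ebx] → esi=M[12]=7
add esi, 2 → esi=7+2=9
mov esi, [ebx] → esi=M[12]=7
add esi, 4 → esi=7+4=11
add ebx, 4 → ebx=12+4=16
sub ecx, 1 → ecx=3-1=2
cmp ecx, 1  (cmp 2,1)
jg L1: taken
mov esi, [ebx] → esi=M[16]=23
add esi, 2 → esi=23+2=25
mov esi, [ebx] → esi=M[16]=23
add esi, 4 → esi=23+4=27
add ebx, 4 → ebx=16+4=20
sub ecx, 1 → ecx=2-1=1
cmp ecx, 1  (cmp 1,1)
jg L1: not taken
and esi, 7 → esi=27&7=3
halt.

20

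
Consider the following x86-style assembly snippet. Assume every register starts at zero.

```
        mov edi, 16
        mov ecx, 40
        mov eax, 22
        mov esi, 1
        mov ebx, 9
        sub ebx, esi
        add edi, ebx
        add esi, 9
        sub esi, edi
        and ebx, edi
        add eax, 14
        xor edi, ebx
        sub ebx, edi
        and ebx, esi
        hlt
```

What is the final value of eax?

edi=16
ecx=40
eax=22
esi=1
ebx=9
ebx=9-1=8
edi=16+8=24
esi=1+9=10
esi=10-24=-14
ebx=8&24=8
eax=22+14=36
edi=24^8=16
ebx=8-16=-8
ebx=(-8)&(-14)=-16
halt.

36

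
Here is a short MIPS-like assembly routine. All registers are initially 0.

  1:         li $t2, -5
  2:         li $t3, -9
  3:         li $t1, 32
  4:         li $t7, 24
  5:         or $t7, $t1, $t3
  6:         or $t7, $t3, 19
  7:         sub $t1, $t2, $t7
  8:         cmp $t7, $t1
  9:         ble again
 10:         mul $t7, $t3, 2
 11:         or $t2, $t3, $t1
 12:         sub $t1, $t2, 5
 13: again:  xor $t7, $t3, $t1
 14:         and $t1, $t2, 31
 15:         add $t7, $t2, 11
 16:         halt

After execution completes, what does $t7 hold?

$t2=-5
$t3=-9
$t1=32
$t7=24
$t7=32|(-9)=-9
$t7=(-9)|19=-9
$t1=(-5)-(-9)=4
cmp $t7, $t1  (cmp -9,4)
ble again: taken
$t7=(-9)^4=-13
$t1=(-5)&31=27
$t7=(-5)+11=6
halt.

6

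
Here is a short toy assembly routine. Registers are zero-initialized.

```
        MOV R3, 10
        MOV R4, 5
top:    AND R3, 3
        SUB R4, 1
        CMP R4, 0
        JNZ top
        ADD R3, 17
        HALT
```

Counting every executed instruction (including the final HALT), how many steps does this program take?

24

after MOV R3, 10: R3=10
after MOV R4, 5: R4=5
after AND R3, 3: R3=10&3=2
after SUB R4, 1: R4=5-1=4
CMP R4, 0  (cmp 4,0)
JNZ top: taken
after AND R3, 3: R3=2&3=2
after SUB R4, 1: R4=4-1=3
CMP R4, 0  (cmp 3,0)
JNZ top: taken
after AND R3, 3: R3=2&3=2
after SUB R4, 1: R4=3-1=2
CMP R4, 0  (cmp 2,0)
JNZ top: taken
after AND R3, 3: R3=2&3=2
after SUB R4, 1: R4=2-1=1
CMP R4, 0  (cmp 1,0)
JNZ top: taken
after AND R3, 3: R3=2&3=2
after SUB R4, 1: R4=1-1=0
CMP R4, 0  (cmp 0,0)
JNZ top: not taken
after ADD R3, 17: R3=2+17=19
halt.
Total executed instructions: 24.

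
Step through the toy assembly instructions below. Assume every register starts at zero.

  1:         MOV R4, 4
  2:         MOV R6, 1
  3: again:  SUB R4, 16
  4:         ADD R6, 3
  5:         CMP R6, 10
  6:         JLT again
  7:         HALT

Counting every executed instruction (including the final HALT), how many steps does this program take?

15

after MOV R4, 4: R4=4
after MOV R6, 1: R6=1
after SUB R4, 16: R4=4-16=-12
after ADD R6, 3: R6=1+3=4
CMP R6, 10  (cmp 4,10)
JLT again: taken
after SUB R4, 16: R4=(-12)-16=-28
after ADD R6, 3: R6=4+3=7
CMP R6, 10  (cmp 7,10)
JLT again: taken
after SUB R4, 16: R4=(-28)-16=-44
after ADD R6, 3: R6=7+3=10
CMP R6, 10  (cmp 10,10)
JLT again: not taken
halt.
Total executed instructions: 15.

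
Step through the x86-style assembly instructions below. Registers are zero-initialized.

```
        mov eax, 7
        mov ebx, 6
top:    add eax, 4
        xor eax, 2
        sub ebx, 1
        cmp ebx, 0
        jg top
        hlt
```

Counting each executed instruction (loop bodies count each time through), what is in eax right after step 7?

eax=7
ebx=6
eax=7+4=11
eax=11^2=9
ebx=6-1=5
cmp ebx, 0  (cmp 5,0)
jg top: taken
After step 7: eax = 9.

9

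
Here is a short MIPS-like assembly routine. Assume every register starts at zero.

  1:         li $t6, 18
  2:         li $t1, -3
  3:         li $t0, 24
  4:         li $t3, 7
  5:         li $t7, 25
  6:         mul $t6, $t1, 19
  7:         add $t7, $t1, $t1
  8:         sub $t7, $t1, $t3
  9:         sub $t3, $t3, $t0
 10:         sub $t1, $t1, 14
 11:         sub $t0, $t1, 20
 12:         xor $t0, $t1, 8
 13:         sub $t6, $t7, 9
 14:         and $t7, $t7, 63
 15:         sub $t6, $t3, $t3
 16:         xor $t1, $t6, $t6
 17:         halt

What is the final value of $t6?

$t6=18
$t1=-3
$t0=24
$t3=7
$t7=25
$t6=(-3)*19=-57
$t7=(-3)+(-3)=-6
$t7=(-3)-7=-10
$t3=7-24=-17
$t1=(-3)-14=-17
$t0=(-17)-20=-37
$t0=(-17)^8=-25
$t6=(-10)-9=-19
$t7=(-10)&63=54
$t6=(-17)-(-17)=0
$t1=0^0=0
halt.

0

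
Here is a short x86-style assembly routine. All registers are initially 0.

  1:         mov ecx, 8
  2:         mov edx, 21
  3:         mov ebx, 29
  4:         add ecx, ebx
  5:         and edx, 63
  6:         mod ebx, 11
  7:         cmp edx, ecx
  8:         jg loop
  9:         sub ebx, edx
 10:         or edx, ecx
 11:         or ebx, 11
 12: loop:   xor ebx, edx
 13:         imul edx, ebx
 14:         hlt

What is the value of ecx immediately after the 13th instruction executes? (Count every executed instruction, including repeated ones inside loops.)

ecx=8
edx=21
ebx=29
ecx=8+29=37
edx=21&63=21
ebx=29%11=7
cmp edx, ecx  (cmp 21,37)
jg loop: not taken
ebx=7-21=-14
edx=21|37=53
ebx=(-14)|11=-5
ebx=(-5)^53=-50
edx=53*(-50)=-2650
After step 13: ecx = 37.

37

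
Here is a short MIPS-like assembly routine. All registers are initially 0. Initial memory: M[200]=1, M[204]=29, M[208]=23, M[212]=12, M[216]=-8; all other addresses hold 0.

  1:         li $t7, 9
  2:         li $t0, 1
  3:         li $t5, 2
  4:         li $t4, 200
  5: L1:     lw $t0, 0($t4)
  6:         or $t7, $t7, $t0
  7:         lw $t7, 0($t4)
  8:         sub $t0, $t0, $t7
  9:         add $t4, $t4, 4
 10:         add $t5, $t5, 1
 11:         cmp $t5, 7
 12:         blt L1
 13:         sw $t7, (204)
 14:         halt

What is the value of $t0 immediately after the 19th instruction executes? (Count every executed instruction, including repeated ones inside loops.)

li $t7, 9 → $t7=9
li $t0, 1 → $t0=1
li $t5, 2 → $t5=2
li $t4, 200 → $t4=200
lw $t0, 0($t4) → $t0=M[200]=1
or $t7, $t7, $t0 → $t7=9|1=9
lw $t7, 0($t4) → $t7=M[200]=1
sub $t0, $t0, $t7 → $t0=1-1=0
add $t4, $t4, 4 → $t4=200+4=204
add $t5, $t5, 1 → $t5=2+1=3
cmp $t5, 7  (cmp 3,7)
blt L1: taken
lw $t0, 0($t4) → $t0=M[204]=29
or $t7, $t7, $t0 → $t7=1|29=29
lw $t7, 0($t4) → $t7=M[204]=29
sub $t0, $t0, $t7 → $t0=29-29=0
add $t4, $t4, 4 → $t4=204+4=208
add $t5, $t5, 1 → $t5=3+1=4
cmp $t5, 7  (cmp 4,7)
After step 19: $t0 = 0.

0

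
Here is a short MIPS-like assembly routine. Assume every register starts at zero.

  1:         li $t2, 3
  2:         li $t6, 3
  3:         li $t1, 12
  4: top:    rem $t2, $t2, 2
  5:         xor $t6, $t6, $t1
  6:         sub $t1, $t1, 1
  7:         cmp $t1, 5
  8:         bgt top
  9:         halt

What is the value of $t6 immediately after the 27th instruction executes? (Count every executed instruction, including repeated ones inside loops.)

15

li $t2, 3 → $t2=3
li $t6, 3 → $t6=3
li $t1, 12 → $t1=12
rem $t2, $t2, 2 → $t2=3%2=1
xor $t6, $t6, $t1 → $t6=3^12=15
sub $t1, $t1, 1 → $t1=12-1=11
cmp $t1, 5  (cmp 11,5)
bgt top: taken
rem $t2, $t2, 2 → $t2=1%2=1
xor $t6, $t6, $t1 → $t6=15^11=4
sub $t1, $t1, 1 → $t1=11-1=10
cmp $t1, 5  (cmp 10,5)
bgt top: taken
rem $t2, $t2, 2 → $t2=1%2=1
xor $t6, $t6, $t1 → $t6=4^10=14
sub $t1, $t1, 1 → $t1=10-1=9
cmp $t1, 5  (cmp 9,5)
bgt top: taken
rem $t2, $t2, 2 → $t2=1%2=1
xor $t6, $t6, $t1 → $t6=14^9=7
sub $t1, $t1, 1 → $t1=9-1=8
cmp $t1, 5  (cmp 8,5)
bgt top: taken
rem $t2, $t2, 2 → $t2=1%2=1
xor $t6, $t6, $t1 → $t6=7^8=15
sub $t1, $t1, 1 → $t1=8-1=7
cmp $t1, 5  (cmp 7,5)
After step 27: $t6 = 15.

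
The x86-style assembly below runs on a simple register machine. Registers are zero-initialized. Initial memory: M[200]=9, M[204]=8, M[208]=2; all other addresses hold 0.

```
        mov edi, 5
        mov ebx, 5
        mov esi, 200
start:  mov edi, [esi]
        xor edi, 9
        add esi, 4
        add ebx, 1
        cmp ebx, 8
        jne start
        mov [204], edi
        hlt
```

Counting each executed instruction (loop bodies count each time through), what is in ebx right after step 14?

after mov edi, 5: edi=5
after mov ebx, 5: ebx=5
after mov esi, 200: esi=200
after mov edi, [esi]: edi=M[200]=9
after xor edi, 9: edi=9^9=0
after add esi, 4: esi=200+4=204
after add ebx, 1: ebx=5+1=6
cmp ebx, 8  (cmp 6,8)
jne start: taken
after mov edi, [esi]: edi=M[204]=8
after xor edi, 9: edi=8^9=1
after add esi, 4: esi=204+4=208
after add ebx, 1: ebx=6+1=7
cmp ebx, 8  (cmp 7,8)
After step 14: ebx = 7.

7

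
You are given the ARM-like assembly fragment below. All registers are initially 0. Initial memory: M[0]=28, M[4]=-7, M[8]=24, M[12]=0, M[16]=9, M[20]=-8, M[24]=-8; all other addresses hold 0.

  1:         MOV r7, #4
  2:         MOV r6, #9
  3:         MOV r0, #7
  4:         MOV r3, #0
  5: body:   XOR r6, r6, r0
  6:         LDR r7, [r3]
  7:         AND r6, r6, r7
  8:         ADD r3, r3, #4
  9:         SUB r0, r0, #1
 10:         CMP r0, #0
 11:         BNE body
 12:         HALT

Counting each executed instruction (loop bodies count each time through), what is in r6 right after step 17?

8

r7=4
r6=9
r0=7
r3=0
r6=9^7=14
r7=M[0]=28
r6=14&28=12
r3=0+4=4
r0=7-1=6
CMP r0, #0  (cmp 6,0)
BNE body: taken
r6=12^6=10
r7=M[4]=-7
r6=10&(-7)=8
r3=4+4=8
r0=6-1=5
CMP r0, #0  (cmp 5,0)
After step 17: r6 = 8.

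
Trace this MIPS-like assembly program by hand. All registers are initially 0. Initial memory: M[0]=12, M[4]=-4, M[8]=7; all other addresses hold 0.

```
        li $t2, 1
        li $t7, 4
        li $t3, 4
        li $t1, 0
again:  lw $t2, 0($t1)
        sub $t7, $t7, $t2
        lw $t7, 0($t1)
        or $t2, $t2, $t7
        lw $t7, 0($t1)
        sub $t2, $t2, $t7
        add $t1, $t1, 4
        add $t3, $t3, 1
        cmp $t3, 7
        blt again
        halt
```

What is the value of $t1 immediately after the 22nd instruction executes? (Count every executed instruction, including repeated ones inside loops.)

8

after li $t2, 1: $t2=1
after li $t7, 4: $t7=4
after li $t3, 4: $t3=4
after li $t1, 0: $t1=0
after lw $t2, 0($t1): $t2=M[0]=12
after sub $t7, $t7, $t2: $t7=4-12=-8
after lw $t7, 0($t1): $t7=M[0]=12
after or $t2, $t2, $t7: $t2=12|12=12
after lw $t7, 0($t1): $t7=M[0]=12
after sub $t2, $t2, $t7: $t2=12-12=0
after add $t1, $t1, 4: $t1=0+4=4
after add $t3, $t3, 1: $t3=4+1=5
cmp $t3, 7  (cmp 5,7)
blt again: taken
after lw $t2, 0($t1): $t2=M[4]=-4
after sub $t7, $t7, $t2: $t7=12-(-4)=16
after lw $t7, 0($t1): $t7=M[4]=-4
after or $t2, $t2, $t7: $t2=(-4)|(-4)=-4
after lw $t7, 0($t1): $t7=M[4]=-4
after sub $t2, $t2, $t7: $t2=(-4)-(-4)=0
after add $t1, $t1, 4: $t1=4+4=8
after add $t3, $t3, 1: $t3=5+1=6
After step 22: $t1 = 8.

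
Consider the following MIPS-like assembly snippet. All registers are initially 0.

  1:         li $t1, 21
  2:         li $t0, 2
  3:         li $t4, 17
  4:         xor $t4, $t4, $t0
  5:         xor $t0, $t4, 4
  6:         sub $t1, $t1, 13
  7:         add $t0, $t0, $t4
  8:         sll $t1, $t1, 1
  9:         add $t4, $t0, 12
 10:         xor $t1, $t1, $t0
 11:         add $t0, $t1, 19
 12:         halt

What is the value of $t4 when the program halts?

54

after li $t1, 21: $t1=21
after li $t0, 2: $t0=2
after li $t4, 17: $t4=17
after xor $t4, $t4, $t0: $t4=17^2=19
after xor $t0, $t4, 4: $t0=19^4=23
after sub $t1, $t1, 13: $t1=21-13=8
after add $t0, $t0, $t4: $t0=23+19=42
after sll $t1, $t1, 1: $t1=8<<1=16
after add $t4, $t0, 12: $t4=42+12=54
after xor $t1, $t1, $t0: $t1=16^42=58
after add $t0, $t1, 19: $t0=58+19=77
halt.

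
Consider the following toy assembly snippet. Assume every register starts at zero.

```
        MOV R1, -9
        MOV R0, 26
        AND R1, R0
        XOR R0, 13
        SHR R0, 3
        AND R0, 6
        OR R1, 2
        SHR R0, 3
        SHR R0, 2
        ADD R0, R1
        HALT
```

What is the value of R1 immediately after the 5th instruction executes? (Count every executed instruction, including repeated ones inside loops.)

18

after MOV R1, -9: R1=-9
after MOV R0, 26: R0=26
after AND R1, R0: R1=(-9)&26=18
after XOR R0, 13: R0=26^13=23
after SHR R0, 3: R0=23>>3=2
After step 5: R1 = 18.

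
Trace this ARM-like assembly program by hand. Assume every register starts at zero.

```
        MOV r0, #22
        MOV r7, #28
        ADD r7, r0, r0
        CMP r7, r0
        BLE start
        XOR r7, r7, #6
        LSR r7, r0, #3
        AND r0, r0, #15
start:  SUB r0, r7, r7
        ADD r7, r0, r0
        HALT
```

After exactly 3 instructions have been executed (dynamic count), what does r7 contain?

MOV r0, #22 → r0=22
MOV r7, #28 → r7=28
ADD r7, r0, r0 → r7=22+22=44
After step 3: r7 = 44.

44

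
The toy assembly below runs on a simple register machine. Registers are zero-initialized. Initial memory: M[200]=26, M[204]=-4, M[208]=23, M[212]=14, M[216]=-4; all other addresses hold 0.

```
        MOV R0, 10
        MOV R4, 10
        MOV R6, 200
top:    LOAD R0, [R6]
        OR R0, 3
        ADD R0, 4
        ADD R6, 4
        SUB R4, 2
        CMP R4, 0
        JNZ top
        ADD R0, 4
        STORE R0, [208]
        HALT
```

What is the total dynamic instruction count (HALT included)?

after MOV R0, 10: R0=10
after MOV R4, 10: R4=10
after MOV R6, 200: R6=200
after LOAD R0, [R6]: R0=M[200]=26
after OR R0, 3: R0=26|3=27
after ADD R0, 4: R0=27+4=31
after ADD R6, 4: R6=200+4=204
after SUB R4, 2: R4=10-2=8
CMP R4, 0  (cmp 8,0)
JNZ top: taken
after LOAD R0, [R6]: R0=M[204]=-4
after OR R0, 3: R0=(-4)|3=-1
after ADD R0, 4: R0=(-1)+4=3
after ADD R6, 4: R6=204+4=208
after SUB R4, 2: R4=8-2=6
CMP R4, 0  (cmp 6,0)
JNZ top: taken
after LOAD R0, [R6]: R0=M[208]=23
after OR R0, 3: R0=23|3=23
after ADD R0, 4: R0=23+4=27
after ADD R6, 4: R6=208+4=212
after SUB R4, 2: R4=6-2=4
CMP R4, 0  (cmp 4,0)
JNZ top: taken
after LOAD R0, [R6]: R0=M[212]=14
after OR R0, 3: R0=14|3=15
after ADD R0, 4: R0=15+4=19
after ADD R6, 4: R6=212+4=216
after SUB R4, 2: R4=4-2=2
CMP R4, 0  (cmp 2,0)
JNZ top: taken
after LOAD R0, [R6]: R0=M[216]=-4
after OR R0, 3: R0=(-4)|3=-1
after ADD R0, 4: R0=(-1)+4=3
after ADD R6, 4: R6=216+4=220
after SUB R4, 2: R4=2-2=0
CMP R4, 0  (cmp 0,0)
JNZ top: not taken
after ADD R0, 4: R0=3+4=7
STORE R0, [208] → M[208]=7
halt.
Total executed instructions: 41.

41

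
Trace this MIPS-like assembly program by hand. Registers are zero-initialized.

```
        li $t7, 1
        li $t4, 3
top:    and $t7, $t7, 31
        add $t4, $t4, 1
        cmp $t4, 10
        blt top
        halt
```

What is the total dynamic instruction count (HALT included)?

after li $t7, 1: $t7=1
after li $t4, 3: $t4=3
after and $t7, $t7, 31: $t7=1&31=1
after add $t4, $t4, 1: $t4=3+1=4
cmp $t4, 10  (cmp 4,10)
blt top: taken
after and $t7, $t7, 31: $t7=1&31=1
after add $t4, $t4, 1: $t4=4+1=5
cmp $t4, 10  (cmp 5,10)
blt top: taken
after and $t7, $t7, 31: $t7=1&31=1
after add $t4, $t4, 1: $t4=5+1=6
cmp $t4, 10  (cmp 6,10)
blt top: taken
after and $t7, $t7, 31: $t7=1&31=1
after add $t4, $t4, 1: $t4=6+1=7
cmp $t4, 10  (cmp 7,10)
blt top: taken
after and $t7, $t7, 31: $t7=1&31=1
after add $t4, $t4, 1: $t4=7+1=8
cmp $t4, 10  (cmp 8,10)
blt top: taken
after and $t7, $t7, 31: $t7=1&31=1
after add $t4, $t4, 1: $t4=8+1=9
cmp $t4, 10  (cmp 9,10)
blt top: taken
after and $t7, $t7, 31: $t7=1&31=1
after add $t4, $t4, 1: $t4=9+1=10
cmp $t4, 10  (cmp 10,10)
blt top: not taken
halt.
Total executed instructions: 31.

31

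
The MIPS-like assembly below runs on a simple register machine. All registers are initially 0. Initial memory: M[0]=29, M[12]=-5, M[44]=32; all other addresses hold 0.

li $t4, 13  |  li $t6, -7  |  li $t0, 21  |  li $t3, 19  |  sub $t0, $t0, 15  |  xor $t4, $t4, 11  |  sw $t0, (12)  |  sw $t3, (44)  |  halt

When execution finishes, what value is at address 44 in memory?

after li $t4, 13: $t4=13
after li $t6, -7: $t6=-7
after li $t0, 21: $t0=21
after li $t3, 19: $t3=19
after sub $t0, $t0, 15: $t0=21-15=6
after xor $t4, $t4, 11: $t4=13^11=6
sw $t0, (12) → M[12]=6
sw $t3, (44) → M[44]=19
halt.

19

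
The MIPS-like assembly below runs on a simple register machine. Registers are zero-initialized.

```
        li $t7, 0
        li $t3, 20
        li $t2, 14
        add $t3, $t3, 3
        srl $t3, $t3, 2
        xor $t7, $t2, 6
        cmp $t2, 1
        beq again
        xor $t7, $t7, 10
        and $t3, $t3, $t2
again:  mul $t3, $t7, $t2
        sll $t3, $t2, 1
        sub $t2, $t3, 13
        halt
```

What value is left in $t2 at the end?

15

li $t7, 0 → $t7=0
li $t3, 20 → $t3=20
li $t2, 14 → $t2=14
add $t3, $t3, 3 → $t3=20+3=23
srl $t3, $t3, 2 → $t3=23>>2=5
xor $t7, $t2, 6 → $t7=14^6=8
cmp $t2, 1  (cmp 14,1)
beq again: not taken
xor $t7, $t7, 10 → $t7=8^10=2
and $t3, $t3, $t2 → $t3=5&14=4
mul $t3, $t7, $t2 → $t3=2*14=28
sll $t3, $t2, 1 → $t3=14<<1=28
sub $t2, $t3, 13 → $t2=28-13=15
halt.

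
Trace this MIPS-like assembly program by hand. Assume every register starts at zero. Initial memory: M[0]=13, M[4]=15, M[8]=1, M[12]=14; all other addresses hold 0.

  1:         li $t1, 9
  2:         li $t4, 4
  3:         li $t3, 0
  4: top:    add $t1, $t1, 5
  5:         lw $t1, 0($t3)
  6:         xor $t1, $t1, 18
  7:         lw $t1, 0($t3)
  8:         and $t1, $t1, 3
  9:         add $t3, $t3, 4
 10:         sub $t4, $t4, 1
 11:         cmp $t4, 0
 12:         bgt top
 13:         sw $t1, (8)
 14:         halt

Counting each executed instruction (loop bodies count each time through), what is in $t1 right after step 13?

li $t1, 9 → $t1=9
li $t4, 4 → $t4=4
li $t3, 0 → $t3=0
add $t1, $t1, 5 → $t1=9+5=14
lw $t1, 0($t3) → $t1=M[0]=13
xor $t1, $t1, 18 → $t1=13^18=31
lw $t1, 0($t3) → $t1=M[0]=13
and $t1, $t1, 3 → $t1=13&3=1
add $t3, $t3, 4 → $t3=0+4=4
sub $t4, $t4, 1 → $t4=4-1=3
cmp $t4, 0  (cmp 3,0)
bgt top: taken
add $t1, $t1, 5 → $t1=1+5=6
After step 13: $t1 = 6.

6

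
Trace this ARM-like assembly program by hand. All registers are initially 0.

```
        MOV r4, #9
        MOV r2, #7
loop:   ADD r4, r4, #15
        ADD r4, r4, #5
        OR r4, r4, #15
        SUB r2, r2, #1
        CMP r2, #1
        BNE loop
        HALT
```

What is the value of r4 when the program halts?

191

MOV r4, #9 → r4=9
MOV r2, #7 → r2=7
ADD r4, r4, #15 → r4=9+15=24
ADD r4, r4, #5 → r4=24+5=29
OR r4, r4, #15 → r4=29|15=31
SUB r2, r2, #1 → r2=7-1=6
CMP r2, #1  (cmp 6,1)
BNE loop: taken
ADD r4, r4, #15 → r4=31+15=46
ADD r4, r4, #5 → r4=46+5=51
OR r4, r4, #15 → r4=51|15=63
SUB r2, r2, #1 → r2=6-1=5
CMP r2, #1  (cmp 5,1)
BNE loop: taken
ADD r4, r4, #15 → r4=63+15=78
ADD r4, r4, #5 → r4=78+5=83
OR r4, r4, #15 → r4=83|15=95
SUB r2, r2, #1 → r2=5-1=4
CMP r2, #1  (cmp 4,1)
BNE loop: taken
ADD r4, r4, #15 → r4=95+15=110
ADD r4, r4, #5 → r4=110+5=115
OR r4, r4, #15 → r4=115|15=127
SUB r2, r2, #1 → r2=4-1=3
CMP r2, #1  (cmp 3,1)
BNE loop: taken
ADD r4, r4, #15 → r4=127+15=142
ADD r4, r4, #5 → r4=142+5=147
OR r4, r4, #15 → r4=147|15=159
SUB r2, r2, #1 → r2=3-1=2
CMP r2, #1  (cmp 2,1)
BNE loop: taken
ADD r4, r4, #15 → r4=159+15=174
ADD r4, r4, #5 → r4=174+5=179
OR r4, r4, #15 → r4=179|15=191
SUB r2, r2, #1 → r2=2-1=1
CMP r2, #1  (cmp 1,1)
BNE loop: not taken
halt.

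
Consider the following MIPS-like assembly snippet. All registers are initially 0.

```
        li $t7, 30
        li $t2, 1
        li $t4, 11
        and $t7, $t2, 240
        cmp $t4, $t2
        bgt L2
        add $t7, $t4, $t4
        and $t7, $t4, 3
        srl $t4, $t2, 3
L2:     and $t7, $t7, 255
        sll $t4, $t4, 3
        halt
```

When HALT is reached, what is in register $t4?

li $t7, 30 → $t7=30
li $t2, 1 → $t2=1
li $t4, 11 → $t4=11
and $t7, $t2, 240 → $t7=1&240=0
cmp $t4, $t2  (cmp 11,1)
bgt L2: taken
and $t7, $t7, 255 → $t7=0&255=0
sll $t4, $t4, 3 → $t4=11<<3=88
halt.

88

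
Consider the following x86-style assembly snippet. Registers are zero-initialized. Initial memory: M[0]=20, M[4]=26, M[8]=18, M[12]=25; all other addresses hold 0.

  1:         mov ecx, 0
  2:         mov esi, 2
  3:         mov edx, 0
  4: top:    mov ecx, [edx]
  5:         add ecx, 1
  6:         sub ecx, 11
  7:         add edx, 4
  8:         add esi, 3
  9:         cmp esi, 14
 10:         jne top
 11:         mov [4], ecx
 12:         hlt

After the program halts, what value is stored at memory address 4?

15

after mov ecx, 0: ecx=0
after mov esi, 2: esi=2
after mov edx, 0: edx=0
after mov ecx, [edx]: ecx=M[0]=20
after add ecx, 1: ecx=20+1=21
after sub ecx, 11: ecx=21-11=10
after add edx, 4: edx=0+4=4
after add esi, 3: esi=2+3=5
cmp esi, 14  (cmp 5,14)
jne top: taken
after mov ecx, [edx]: ecx=M[4]=26
after add ecx, 1: ecx=26+1=27
after sub ecx, 11: ecx=27-11=16
after add edx, 4: edx=4+4=8
after add esi, 3: esi=5+3=8
cmp esi, 14  (cmp 8,14)
jne top: taken
after mov ecx, [edx]: ecx=M[8]=18
after add ecx, 1: ecx=18+1=19
after sub ecx, 11: ecx=19-11=8
after add edx, 4: edx=8+4=12
after add esi, 3: esi=8+3=11
cmp esi, 14  (cmp 11,14)
jne top: taken
after mov ecx, [edx]: ecx=M[12]=25
after add ecx, 1: ecx=25+1=26
after sub ecx, 11: ecx=26-11=15
after add edx, 4: edx=12+4=16
after add esi, 3: esi=11+3=14
cmp esi, 14  (cmp 14,14)
jne top: not taken
mov [4], ecx → M[4]=15
halt.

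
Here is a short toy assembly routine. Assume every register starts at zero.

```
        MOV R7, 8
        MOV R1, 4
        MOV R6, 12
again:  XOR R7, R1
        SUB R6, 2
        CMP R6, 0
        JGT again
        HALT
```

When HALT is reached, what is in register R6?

0

after MOV R7, 8: R7=8
after MOV R1, 4: R1=4
after MOV R6, 12: R6=12
after XOR R7, R1: R7=8^4=12
after SUB R6, 2: R6=12-2=10
CMP R6, 0  (cmp 10,0)
JGT again: taken
after XOR R7, R1: R7=12^4=8
after SUB R6, 2: R6=10-2=8
CMP R6, 0  (cmp 8,0)
JGT again: taken
after XOR R7, R1: R7=8^4=12
after SUB R6, 2: R6=8-2=6
CMP R6, 0  (cmp 6,0)
JGT again: taken
after XOR R7, R1: R7=12^4=8
after SUB R6, 2: R6=6-2=4
CMP R6, 0  (cmp 4,0)
JGT again: taken
after XOR R7, R1: R7=8^4=12
after SUB R6, 2: R6=4-2=2
CMP R6, 0  (cmp 2,0)
JGT again: taken
after XOR R7, R1: R7=12^4=8
after SUB R6, 2: R6=2-2=0
CMP R6, 0  (cmp 0,0)
JGT again: not taken
halt.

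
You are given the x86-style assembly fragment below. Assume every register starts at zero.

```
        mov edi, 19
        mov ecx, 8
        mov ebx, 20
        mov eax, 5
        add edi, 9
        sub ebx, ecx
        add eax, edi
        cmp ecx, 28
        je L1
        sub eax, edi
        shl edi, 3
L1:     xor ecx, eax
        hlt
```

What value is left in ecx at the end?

13

after mov edi, 19: edi=19
after mov ecx, 8: ecx=8
after mov ebx, 20: ebx=20
after mov eax, 5: eax=5
after add edi, 9: edi=19+9=28
after sub ebx, ecx: ebx=20-8=12
after add eax, edi: eax=5+28=33
cmp ecx, 28  (cmp 8,28)
je L1: not taken
after sub eax, edi: eax=33-28=5
after shl edi, 3: edi=28<<3=224
after xor ecx, eax: ecx=8^5=13
halt.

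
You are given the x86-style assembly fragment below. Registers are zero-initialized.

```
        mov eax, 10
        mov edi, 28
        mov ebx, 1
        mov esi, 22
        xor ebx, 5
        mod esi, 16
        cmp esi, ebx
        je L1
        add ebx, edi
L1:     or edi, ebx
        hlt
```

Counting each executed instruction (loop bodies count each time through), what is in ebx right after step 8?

4

mov eax, 10 → eax=10
mov edi, 28 → edi=28
mov ebx, 1 → ebx=1
mov esi, 22 → esi=22
xor ebx, 5 → ebx=1^5=4
mod esi, 16 → esi=22%16=6
cmp esi, ebx  (cmp 6,4)
je L1: not taken
After step 8: ebx = 4.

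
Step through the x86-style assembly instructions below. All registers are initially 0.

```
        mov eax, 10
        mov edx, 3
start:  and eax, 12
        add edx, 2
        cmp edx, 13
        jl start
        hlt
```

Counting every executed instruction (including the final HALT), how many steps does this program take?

23

mov eax, 10 → eax=10
mov edx, 3 → edx=3
and eax, 12 → eax=10&12=8
add edx, 2 → edx=3+2=5
cmp edx, 13  (cmp 5,13)
jl start: taken
and eax, 12 → eax=8&12=8
add edx, 2 → edx=5+2=7
cmp edx, 13  (cmp 7,13)
jl start: taken
and eax, 12 → eax=8&12=8
add edx, 2 → edx=7+2=9
cmp edx, 13  (cmp 9,13)
jl start: taken
and eax, 12 → eax=8&12=8
add edx, 2 → edx=9+2=11
cmp edx, 13  (cmp 11,13)
jl start: taken
and eax, 12 → eax=8&12=8
add edx, 2 → edx=11+2=13
cmp edx, 13  (cmp 13,13)
jl start: not taken
halt.
Total executed instructions: 23.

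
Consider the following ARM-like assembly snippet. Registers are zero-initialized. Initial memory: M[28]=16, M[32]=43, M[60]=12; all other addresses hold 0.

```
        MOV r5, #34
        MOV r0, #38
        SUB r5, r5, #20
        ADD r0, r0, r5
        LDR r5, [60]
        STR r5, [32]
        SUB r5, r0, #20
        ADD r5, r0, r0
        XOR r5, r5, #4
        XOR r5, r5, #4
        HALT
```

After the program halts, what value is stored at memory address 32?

12

after MOV r5, #34: r5=34
after MOV r0, #38: r0=38
after SUB r5, r5, #20: r5=34-20=14
after ADD r0, r0, r5: r0=38+14=52
after LDR r5, [60]: r5=M[60]=12
STR r5, [32] → M[32]=12
after SUB r5, r0, #20: r5=52-20=32
after ADD r5, r0, r0: r5=52+52=104
after XOR r5, r5, #4: r5=104^4=108
after XOR r5, r5, #4: r5=108^4=104
halt.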